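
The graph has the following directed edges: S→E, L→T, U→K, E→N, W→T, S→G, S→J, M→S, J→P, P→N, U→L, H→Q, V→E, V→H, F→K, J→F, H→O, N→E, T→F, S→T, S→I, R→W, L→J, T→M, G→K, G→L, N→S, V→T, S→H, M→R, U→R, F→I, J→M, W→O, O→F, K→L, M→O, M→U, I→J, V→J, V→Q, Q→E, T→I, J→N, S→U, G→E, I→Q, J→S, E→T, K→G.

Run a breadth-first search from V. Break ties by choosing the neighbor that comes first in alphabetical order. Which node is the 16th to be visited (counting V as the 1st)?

Visit V; enqueue E, H, J, Q, T → queue [E, H, J, Q, T]
Visit E; enqueue N → queue [H, J, Q, T, N]
Visit H; enqueue O → queue [J, Q, T, N, O]
Visit J; enqueue F, M, P, S → queue [Q, T, N, O, F, M, P, S]
Visit Q → queue [T, N, O, F, M, P, S]
Visit T; enqueue I → queue [N, O, F, M, P, S, I]
Visit N → queue [O, F, M, P, S, I]
Visit O → queue [F, M, P, S, I]
Visit F; enqueue K → queue [M, P, S, I, K]
Visit M; enqueue R, U → queue [P, S, I, K, R, U]
Visit P → queue [S, I, K, R, U]
Visit S; enqueue G → queue [I, K, R, U, G]
Visit I → queue [K, R, U, G]
Visit K; enqueue L → queue [R, U, G, L]
Visit R; enqueue W → queue [U, G, L, W]
Visit U → queue [G, L, W]
Visit G → queue [L, W]
Visit L → queue [W]
Visit W → queue []

Visit order: V, E, H, J, Q, T, N, O, F, M, P, S, I, K, R, U, G, L, W

U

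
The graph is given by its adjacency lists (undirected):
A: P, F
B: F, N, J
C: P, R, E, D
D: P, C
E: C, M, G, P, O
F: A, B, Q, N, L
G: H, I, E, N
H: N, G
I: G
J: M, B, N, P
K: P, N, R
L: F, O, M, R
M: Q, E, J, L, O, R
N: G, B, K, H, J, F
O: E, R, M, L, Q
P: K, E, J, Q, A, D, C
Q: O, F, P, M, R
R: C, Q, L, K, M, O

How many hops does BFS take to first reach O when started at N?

3

Level 0: N
Level 1: B, F, G, H, J, K
Level 2: A, E, I, L, M, P, Q, R
Level 3: C, D, O
O first appears at level 3.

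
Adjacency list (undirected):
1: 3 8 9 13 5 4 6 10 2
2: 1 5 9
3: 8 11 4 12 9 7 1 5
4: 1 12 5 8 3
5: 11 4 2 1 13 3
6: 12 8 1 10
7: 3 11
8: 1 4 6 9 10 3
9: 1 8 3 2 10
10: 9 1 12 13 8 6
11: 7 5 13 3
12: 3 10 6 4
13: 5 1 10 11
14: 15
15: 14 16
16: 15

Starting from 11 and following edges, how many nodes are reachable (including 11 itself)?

BFS from 11 visits: 11, 3, 5, 7, 13, 1, 4, 8, 9, 12, 2, 10, 6
Reachable nodes: 13 of 16 total.

13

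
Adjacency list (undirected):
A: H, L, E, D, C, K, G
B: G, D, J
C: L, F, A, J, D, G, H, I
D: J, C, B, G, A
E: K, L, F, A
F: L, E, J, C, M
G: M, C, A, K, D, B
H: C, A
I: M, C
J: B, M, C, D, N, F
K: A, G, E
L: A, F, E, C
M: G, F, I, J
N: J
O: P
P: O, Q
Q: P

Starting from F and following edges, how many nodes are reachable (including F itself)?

BFS from F visits: F, L, E, J, C, M, A, K, B, D, N, G, H, I
Reachable nodes: 14 of 17 total.

14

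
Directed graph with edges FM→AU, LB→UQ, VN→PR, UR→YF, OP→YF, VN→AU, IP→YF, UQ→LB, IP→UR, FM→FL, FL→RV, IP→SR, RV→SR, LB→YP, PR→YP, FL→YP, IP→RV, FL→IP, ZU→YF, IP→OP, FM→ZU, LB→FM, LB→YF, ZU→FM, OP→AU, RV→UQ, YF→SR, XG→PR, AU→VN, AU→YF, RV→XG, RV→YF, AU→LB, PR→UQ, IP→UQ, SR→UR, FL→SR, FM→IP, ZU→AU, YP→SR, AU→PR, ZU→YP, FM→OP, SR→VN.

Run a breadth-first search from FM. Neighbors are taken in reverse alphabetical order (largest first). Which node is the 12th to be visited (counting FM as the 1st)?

RV

Visit FM; enqueue ZU, OP, IP, FL, AU → queue [ZU, OP, IP, FL, AU]
Visit ZU; enqueue YP, YF → queue [OP, IP, FL, AU, YP, YF]
Visit OP → queue [IP, FL, AU, YP, YF]
Visit IP; enqueue UR, UQ, SR, RV → queue [FL, AU, YP, YF, UR, UQ, SR, RV]
Visit FL → queue [AU, YP, YF, UR, UQ, SR, RV]
Visit AU; enqueue VN, PR, LB → queue [YP, YF, UR, UQ, SR, RV, VN, PR, LB]
Visit YP → queue [YF, UR, UQ, SR, RV, VN, PR, LB]
Visit YF → queue [UR, UQ, SR, RV, VN, PR, LB]
Visit UR → queue [UQ, SR, RV, VN, PR, LB]
Visit UQ → queue [SR, RV, VN, PR, LB]
Visit SR → queue [RV, VN, PR, LB]
Visit RV; enqueue XG → queue [VN, PR, LB, XG]
Visit VN → queue [PR, LB, XG]
Visit PR → queue [LB, XG]
Visit LB → queue [XG]
Visit XG → queue []

Visit order: FM, ZU, OP, IP, FL, AU, YP, YF, UR, UQ, SR, RV, VN, PR, LB, XG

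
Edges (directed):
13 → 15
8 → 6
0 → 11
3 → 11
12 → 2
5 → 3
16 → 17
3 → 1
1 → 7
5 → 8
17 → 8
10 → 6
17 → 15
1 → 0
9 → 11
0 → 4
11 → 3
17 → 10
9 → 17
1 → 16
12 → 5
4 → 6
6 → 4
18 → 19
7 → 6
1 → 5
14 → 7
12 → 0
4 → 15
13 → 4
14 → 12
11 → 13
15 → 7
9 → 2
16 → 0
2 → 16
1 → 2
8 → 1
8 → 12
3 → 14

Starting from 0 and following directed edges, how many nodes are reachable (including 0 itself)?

BFS from 0 visits: 0, 4, 11, 6, 15, 3, 13, 7, 1, 14, 2, 5, 16, 12, 8, 17, 10
Reachable nodes: 17 of 20 total.

17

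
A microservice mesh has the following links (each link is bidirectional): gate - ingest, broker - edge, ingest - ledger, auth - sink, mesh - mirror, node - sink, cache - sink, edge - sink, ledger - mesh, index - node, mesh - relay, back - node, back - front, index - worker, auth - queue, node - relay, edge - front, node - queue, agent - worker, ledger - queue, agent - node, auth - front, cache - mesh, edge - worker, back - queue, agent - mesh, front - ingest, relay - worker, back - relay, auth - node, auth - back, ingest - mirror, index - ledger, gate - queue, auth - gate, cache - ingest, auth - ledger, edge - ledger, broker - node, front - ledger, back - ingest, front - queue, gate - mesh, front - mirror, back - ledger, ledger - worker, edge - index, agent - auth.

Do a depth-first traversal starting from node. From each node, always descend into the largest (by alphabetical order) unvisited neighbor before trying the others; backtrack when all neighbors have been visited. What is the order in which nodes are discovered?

Visit node
node → sink
sink → edge
edge → worker
worker → relay
relay → mesh
mesh → mirror
mirror → ingest
ingest → ledger
ledger → queue
queue → gate
gate → auth
auth → front
front → back
auth → agent
ledger → index
ingest → cache
edge → broker

node -> sink -> edge -> worker -> relay -> mesh -> mirror -> ingest -> ledger -> queue -> gate -> auth -> front -> back -> agent -> index -> cache -> broker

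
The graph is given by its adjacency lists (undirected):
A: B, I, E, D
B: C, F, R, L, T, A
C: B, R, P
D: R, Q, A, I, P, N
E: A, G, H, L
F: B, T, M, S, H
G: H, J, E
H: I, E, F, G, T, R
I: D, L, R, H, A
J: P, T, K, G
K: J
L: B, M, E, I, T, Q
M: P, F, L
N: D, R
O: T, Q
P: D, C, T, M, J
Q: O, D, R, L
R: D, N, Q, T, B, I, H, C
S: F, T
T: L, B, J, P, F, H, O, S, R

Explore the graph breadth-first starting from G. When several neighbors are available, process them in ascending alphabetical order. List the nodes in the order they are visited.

G, E, H, J, A, L, F, I, R, T, K, P, B, D, M, Q, S, C, N, O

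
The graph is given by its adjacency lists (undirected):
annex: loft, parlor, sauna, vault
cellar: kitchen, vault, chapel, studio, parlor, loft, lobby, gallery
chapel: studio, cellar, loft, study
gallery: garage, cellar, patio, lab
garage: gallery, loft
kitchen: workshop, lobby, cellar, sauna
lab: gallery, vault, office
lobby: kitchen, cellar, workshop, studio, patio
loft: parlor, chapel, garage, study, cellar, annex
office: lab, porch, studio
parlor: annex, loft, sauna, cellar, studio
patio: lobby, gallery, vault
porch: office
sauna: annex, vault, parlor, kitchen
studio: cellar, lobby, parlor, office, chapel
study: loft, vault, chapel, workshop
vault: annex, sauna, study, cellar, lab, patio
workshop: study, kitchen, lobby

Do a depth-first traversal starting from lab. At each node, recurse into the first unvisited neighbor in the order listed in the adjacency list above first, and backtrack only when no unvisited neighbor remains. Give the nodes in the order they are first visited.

Visit lab
lab → gallery
gallery → garage
garage → loft
loft → parlor
parlor → annex
annex → sauna
sauna → vault
vault → study
study → chapel
chapel → studio
studio → cellar
cellar → kitchen
kitchen → workshop
workshop → lobby
lobby → patio
studio → office
office → porch

lab → gallery → garage → loft → parlor → annex → sauna → vault → study → chapel → studio → cellar → kitchen → workshop → lobby → patio → office → porch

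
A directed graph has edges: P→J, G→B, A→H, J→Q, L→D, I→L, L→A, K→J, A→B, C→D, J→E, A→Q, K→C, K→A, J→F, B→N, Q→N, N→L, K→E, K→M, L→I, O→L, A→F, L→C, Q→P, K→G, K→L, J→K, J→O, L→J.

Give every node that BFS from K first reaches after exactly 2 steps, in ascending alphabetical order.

Level 0: K
Level 1: A, C, E, G, J, L, M
Level 2: B, D, F, H, I, O, Q
Level 3: N, P

B, D, F, H, I, O, Q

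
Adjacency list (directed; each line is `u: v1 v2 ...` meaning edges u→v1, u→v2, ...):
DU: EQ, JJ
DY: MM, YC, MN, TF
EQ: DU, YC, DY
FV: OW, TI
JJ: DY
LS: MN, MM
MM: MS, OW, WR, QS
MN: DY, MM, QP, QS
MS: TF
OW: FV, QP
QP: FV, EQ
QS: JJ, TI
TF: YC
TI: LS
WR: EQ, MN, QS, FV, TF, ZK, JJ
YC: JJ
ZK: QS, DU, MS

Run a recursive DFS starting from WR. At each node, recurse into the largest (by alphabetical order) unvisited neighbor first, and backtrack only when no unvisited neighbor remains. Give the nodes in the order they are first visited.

Visit WR
WR → ZK
ZK → QS
QS → TI
TI → LS
LS → MN
MN → QP
QP → FV
FV → OW
QP → EQ
EQ → YC
YC → JJ
JJ → DY
DY → TF
DY → MM
MM → MS
EQ → DU

WR ZK QS TI LS MN QP FV OW EQ YC JJ DY TF MM MS DU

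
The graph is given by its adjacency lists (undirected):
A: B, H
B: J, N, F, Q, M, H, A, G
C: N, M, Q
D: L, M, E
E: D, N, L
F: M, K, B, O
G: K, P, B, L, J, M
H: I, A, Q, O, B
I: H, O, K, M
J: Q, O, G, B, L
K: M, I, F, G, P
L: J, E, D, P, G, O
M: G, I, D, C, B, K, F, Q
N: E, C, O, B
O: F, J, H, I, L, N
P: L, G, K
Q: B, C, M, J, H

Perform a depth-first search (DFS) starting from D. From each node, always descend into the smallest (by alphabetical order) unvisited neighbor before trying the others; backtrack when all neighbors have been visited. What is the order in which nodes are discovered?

D E L G B A H I K F M C N O J Q P

Visit D
D → E
E → L
L → G
G → B
B → A
A → H
H → I
I → K
K → F
F → M
M → C
C → N
N → O
O → J
J → Q
K → P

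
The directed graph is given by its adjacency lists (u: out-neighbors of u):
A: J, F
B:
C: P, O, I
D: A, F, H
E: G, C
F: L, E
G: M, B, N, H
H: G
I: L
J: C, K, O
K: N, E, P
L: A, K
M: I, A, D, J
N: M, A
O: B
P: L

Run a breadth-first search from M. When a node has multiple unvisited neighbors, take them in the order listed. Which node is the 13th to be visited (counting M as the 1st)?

G

Visit M; enqueue I, A, D, J → queue [I, A, D, J]
Visit I; enqueue L → queue [A, D, J, L]
Visit A; enqueue F → queue [D, J, L, F]
Visit D; enqueue H → queue [J, L, F, H]
Visit J; enqueue C, K, O → queue [L, F, H, C, K, O]
Visit L → queue [F, H, C, K, O]
Visit F; enqueue E → queue [H, C, K, O, E]
Visit H; enqueue G → queue [C, K, O, E, G]
Visit C; enqueue P → queue [K, O, E, G, P]
Visit K; enqueue N → queue [O, E, G, P, N]
Visit O; enqueue B → queue [E, G, P, N, B]
Visit E → queue [G, P, N, B]
Visit G → queue [P, N, B]
Visit P → queue [N, B]
Visit N → queue [B]
Visit B → queue []

Visit order: M, I, A, D, J, L, F, H, C, K, O, E, G, P, N, B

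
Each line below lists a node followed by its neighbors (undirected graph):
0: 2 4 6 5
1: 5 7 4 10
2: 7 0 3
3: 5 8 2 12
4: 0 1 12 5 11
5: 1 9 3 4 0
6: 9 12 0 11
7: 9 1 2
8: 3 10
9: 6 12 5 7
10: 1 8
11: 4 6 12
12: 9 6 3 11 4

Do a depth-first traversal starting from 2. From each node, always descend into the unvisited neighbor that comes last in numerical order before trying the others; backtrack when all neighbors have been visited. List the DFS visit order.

2 → 7 → 9 → 12 → 11 → 6 → 0 → 5 → 4 → 1 → 10 → 8 → 3

Visit 2
2 → 7
7 → 9
9 → 12
12 → 11
11 → 6
6 → 0
0 → 5
5 → 4
4 → 1
1 → 10
10 → 8
8 → 3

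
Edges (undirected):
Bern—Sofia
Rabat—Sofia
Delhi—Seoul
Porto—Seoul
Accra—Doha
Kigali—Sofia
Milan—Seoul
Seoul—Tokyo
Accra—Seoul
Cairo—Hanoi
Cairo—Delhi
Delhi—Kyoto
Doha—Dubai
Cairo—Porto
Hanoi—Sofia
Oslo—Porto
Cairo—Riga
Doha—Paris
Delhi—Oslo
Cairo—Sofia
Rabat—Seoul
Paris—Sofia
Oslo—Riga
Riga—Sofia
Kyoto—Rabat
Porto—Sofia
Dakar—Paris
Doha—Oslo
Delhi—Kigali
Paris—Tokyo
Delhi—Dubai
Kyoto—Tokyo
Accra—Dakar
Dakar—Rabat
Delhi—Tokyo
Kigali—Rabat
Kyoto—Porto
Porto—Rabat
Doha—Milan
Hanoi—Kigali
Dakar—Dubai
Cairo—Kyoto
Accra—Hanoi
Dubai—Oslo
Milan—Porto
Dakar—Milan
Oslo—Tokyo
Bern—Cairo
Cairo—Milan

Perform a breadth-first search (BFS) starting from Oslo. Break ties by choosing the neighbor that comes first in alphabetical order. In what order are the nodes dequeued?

Visit Oslo; enqueue Delhi, Doha, Dubai, Porto, Riga, Tokyo → queue [Delhi, Doha, Dubai, Porto, Riga, Tokyo]
Visit Delhi; enqueue Cairo, Kigali, Kyoto, Seoul → queue [Doha, Dubai, Porto, Riga, Tokyo, Cairo, Kigali, Kyoto, Seoul]
Visit Doha; enqueue Accra, Milan, Paris → queue [Dubai, Porto, Riga, Tokyo, Cairo, Kigali, Kyoto, Seoul, Accra, Milan, Paris]
Visit Dubai; enqueue Dakar → queue [Porto, Riga, Tokyo, Cairo, Kigali, Kyoto, Seoul, Accra, Milan, Paris, Dakar]
Visit Porto; enqueue Rabat, Sofia → queue [Riga, Tokyo, Cairo, Kigali, Kyoto, Seoul, Accra, Milan, Paris, Dakar, Rabat, Sofia]
Visit Riga → queue [Tokyo, Cairo, Kigali, Kyoto, Seoul, Accra, Milan, Paris, Dakar, Rabat, Sofia]
Visit Tokyo → queue [Cairo, Kigali, Kyoto, Seoul, Accra, Milan, Paris, Dakar, Rabat, Sofia]
Visit Cairo; enqueue Bern, Hanoi → queue [Kigali, Kyoto, Seoul, Accra, Milan, Paris, Dakar, Rabat, Sofia, Bern, Hanoi]
Visit Kigali → queue [Kyoto, Seoul, Accra, Milan, Paris, Dakar, Rabat, Sofia, Bern, Hanoi]
Visit Kyoto → queue [Seoul, Accra, Milan, Paris, Dakar, Rabat, Sofia, Bern, Hanoi]
Visit Seoul → queue [Accra, Milan, Paris, Dakar, Rabat, Sofia, Bern, Hanoi]
Visit Accra → queue [Milan, Paris, Dakar, Rabat, Sofia, Bern, Hanoi]
Visit Milan → queue [Paris, Dakar, Rabat, Sofia, Bern, Hanoi]
Visit Paris → queue [Dakar, Rabat, Sofia, Bern, Hanoi]
Visit Dakar → queue [Rabat, Sofia, Bern, Hanoi]
Visit Rabat → queue [Sofia, Bern, Hanoi]
Visit Sofia → queue [Bern, Hanoi]
Visit Bern → queue [Hanoi]
Visit Hanoi → queue []

Oslo, Delhi, Doha, Dubai, Porto, Riga, Tokyo, Cairo, Kigali, Kyoto, Seoul, Accra, Milan, Paris, Dakar, Rabat, Sofia, Bern, Hanoi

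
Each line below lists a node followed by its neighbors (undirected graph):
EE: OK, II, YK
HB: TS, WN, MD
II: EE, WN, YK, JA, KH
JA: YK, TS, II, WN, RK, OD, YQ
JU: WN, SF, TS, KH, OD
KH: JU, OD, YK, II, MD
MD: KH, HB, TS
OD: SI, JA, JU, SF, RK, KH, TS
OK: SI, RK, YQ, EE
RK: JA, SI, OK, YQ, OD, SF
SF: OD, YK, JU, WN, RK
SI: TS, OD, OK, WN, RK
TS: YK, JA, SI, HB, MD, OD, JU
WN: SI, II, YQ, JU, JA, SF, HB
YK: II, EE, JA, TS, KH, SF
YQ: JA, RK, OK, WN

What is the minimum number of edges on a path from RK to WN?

2

Level 0: RK
Level 1: JA, OD, OK, SF, SI, YQ
Level 2: EE, II, JU, KH, TS, WN, YK
Level 3: HB, MD
WN first appears at level 2.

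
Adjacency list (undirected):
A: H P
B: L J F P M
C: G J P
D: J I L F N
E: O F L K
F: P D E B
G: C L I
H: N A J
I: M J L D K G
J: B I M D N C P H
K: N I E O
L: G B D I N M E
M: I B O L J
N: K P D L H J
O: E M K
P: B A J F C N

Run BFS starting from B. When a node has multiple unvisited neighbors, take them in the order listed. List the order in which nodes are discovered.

Visit B; enqueue L, J, F, P, M → queue [L, J, F, P, M]
Visit L; enqueue G, D, I, N, E → queue [J, F, P, M, G, D, I, N, E]
Visit J; enqueue C, H → queue [F, P, M, G, D, I, N, E, C, H]
Visit F → queue [P, M, G, D, I, N, E, C, H]
Visit P; enqueue A → queue [M, G, D, I, N, E, C, H, A]
Visit M; enqueue O → queue [G, D, I, N, E, C, H, A, O]
Visit G → queue [D, I, N, E, C, H, A, O]
Visit D → queue [I, N, E, C, H, A, O]
Visit I; enqueue K → queue [N, E, C, H, A, O, K]
Visit N → queue [E, C, H, A, O, K]
Visit E → queue [C, H, A, O, K]
Visit C → queue [H, A, O, K]
Visit H → queue [A, O, K]
Visit A → queue [O, K]
Visit O → queue [K]
Visit K → queue []

B → L → J → F → P → M → G → D → I → N → E → C → H → A → O → K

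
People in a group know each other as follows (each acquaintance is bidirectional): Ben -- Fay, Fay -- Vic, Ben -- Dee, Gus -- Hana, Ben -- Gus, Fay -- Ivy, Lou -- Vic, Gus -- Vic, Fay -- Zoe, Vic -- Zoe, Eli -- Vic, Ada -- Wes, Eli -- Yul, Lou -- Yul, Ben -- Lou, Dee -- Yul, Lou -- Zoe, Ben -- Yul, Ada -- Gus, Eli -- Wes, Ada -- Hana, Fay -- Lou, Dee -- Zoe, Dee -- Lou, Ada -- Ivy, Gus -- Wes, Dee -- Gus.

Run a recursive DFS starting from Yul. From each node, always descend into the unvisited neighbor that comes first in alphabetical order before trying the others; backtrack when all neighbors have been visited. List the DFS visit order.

Visit Yul
Yul → Ben
Ben → Dee
Dee → Gus
Gus → Ada
Ada → Hana
Ada → Ivy
Ivy → Fay
Fay → Lou
Lou → Vic
Vic → Eli
Eli → Wes
Vic → Zoe

Yul, Ben, Dee, Gus, Ada, Hana, Ivy, Fay, Lou, Vic, Eli, Wes, Zoe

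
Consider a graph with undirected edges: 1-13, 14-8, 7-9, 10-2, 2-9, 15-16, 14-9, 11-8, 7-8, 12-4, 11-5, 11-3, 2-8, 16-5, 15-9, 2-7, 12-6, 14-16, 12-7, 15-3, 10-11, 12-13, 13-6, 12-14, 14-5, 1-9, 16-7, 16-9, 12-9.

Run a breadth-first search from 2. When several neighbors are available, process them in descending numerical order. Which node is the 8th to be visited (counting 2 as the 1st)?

Visit 2; enqueue 10, 9, 8, 7 → queue [10, 9, 8, 7]
Visit 10; enqueue 11 → queue [9, 8, 7, 11]
Visit 9; enqueue 16, 15, 14, 12, 1 → queue [8, 7, 11, 16, 15, 14, 12, 1]
Visit 8 → queue [7, 11, 16, 15, 14, 12, 1]
Visit 7 → queue [11, 16, 15, 14, 12, 1]
Visit 11; enqueue 5, 3 → queue [16, 15, 14, 12, 1, 5, 3]
Visit 16 → queue [15, 14, 12, 1, 5, 3]
Visit 15 → queue [14, 12, 1, 5, 3]
Visit 14 → queue [12, 1, 5, 3]
Visit 12; enqueue 13, 6, 4 → queue [1, 5, 3, 13, 6, 4]
Visit 1 → queue [5, 3, 13, 6, 4]
Visit 5 → queue [3, 13, 6, 4]
Visit 3 → queue [13, 6, 4]
Visit 13 → queue [6, 4]
Visit 6 → queue [4]
Visit 4 → queue []

Visit order: 2, 10, 9, 8, 7, 11, 16, 15, 14, 12, 1, 5, 3, 13, 6, 4

15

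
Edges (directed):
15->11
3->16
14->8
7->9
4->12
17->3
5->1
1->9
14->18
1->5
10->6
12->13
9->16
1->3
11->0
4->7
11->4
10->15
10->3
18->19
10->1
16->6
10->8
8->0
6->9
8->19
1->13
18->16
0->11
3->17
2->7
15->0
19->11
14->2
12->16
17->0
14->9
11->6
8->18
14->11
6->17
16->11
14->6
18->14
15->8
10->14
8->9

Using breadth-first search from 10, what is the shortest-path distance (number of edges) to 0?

Level 0: 10
Level 1: 1, 3, 6, 8, 14, 15
Level 2: 0, 2, 5, 9, 11, 13, 16, 17, 18, 19
Level 3: 4, 7
Level 4: 12
0 first appears at level 2.

2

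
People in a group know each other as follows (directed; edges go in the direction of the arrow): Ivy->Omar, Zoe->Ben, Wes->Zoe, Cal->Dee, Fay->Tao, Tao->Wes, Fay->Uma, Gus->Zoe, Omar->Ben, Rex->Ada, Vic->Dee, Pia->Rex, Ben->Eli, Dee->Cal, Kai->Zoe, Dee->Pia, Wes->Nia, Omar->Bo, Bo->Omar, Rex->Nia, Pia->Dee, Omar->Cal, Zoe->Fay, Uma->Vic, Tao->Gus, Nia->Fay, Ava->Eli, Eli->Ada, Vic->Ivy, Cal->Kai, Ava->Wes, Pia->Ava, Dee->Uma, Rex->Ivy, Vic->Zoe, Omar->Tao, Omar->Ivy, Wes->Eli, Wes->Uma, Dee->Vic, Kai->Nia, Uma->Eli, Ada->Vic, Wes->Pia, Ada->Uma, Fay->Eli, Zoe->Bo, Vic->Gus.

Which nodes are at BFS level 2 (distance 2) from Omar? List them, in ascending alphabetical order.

Level 0: Omar
Level 1: Ben, Bo, Cal, Ivy, Tao
Level 2: Dee, Eli, Gus, Kai, Wes
Level 3: Ada, Nia, Pia, Uma, Vic, Zoe
Level 4: Ava, Fay, Rex

Dee, Eli, Gus, Kai, Wes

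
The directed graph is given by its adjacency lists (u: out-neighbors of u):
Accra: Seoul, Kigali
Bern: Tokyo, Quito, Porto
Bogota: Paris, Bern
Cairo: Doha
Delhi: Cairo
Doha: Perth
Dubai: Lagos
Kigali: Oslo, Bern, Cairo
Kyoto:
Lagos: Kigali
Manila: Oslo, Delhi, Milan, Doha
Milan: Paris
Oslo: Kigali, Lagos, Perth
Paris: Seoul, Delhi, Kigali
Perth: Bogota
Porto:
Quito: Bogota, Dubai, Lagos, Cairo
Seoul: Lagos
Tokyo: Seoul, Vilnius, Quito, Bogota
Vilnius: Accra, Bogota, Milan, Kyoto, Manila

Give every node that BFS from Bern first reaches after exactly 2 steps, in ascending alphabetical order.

Bogota, Cairo, Dubai, Lagos, Seoul, Vilnius

Level 0: Bern
Level 1: Porto, Quito, Tokyo
Level 2: Bogota, Cairo, Dubai, Lagos, Seoul, Vilnius
Level 3: Accra, Doha, Kigali, Kyoto, Manila, Milan, Paris
Level 4: Delhi, Oslo, Perth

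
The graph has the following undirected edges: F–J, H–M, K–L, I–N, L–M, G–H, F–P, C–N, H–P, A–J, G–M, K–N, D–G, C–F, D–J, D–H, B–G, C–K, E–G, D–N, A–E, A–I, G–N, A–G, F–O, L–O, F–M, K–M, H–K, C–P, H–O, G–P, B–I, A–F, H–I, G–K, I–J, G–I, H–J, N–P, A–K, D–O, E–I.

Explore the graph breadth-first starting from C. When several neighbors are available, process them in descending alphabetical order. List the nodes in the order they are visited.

Visit C; enqueue P, N, K, F → queue [P, N, K, F]
Visit P; enqueue H, G → queue [N, K, F, H, G]
Visit N; enqueue I, D → queue [K, F, H, G, I, D]
Visit K; enqueue M, L, A → queue [F, H, G, I, D, M, L, A]
Visit F; enqueue O, J → queue [H, G, I, D, M, L, A, O, J]
Visit H → queue [G, I, D, M, L, A, O, J]
Visit G; enqueue E, B → queue [I, D, M, L, A, O, J, E, B]
Visit I → queue [D, M, L, A, O, J, E, B]
Visit D → queue [M, L, A, O, J, E, B]
Visit M → queue [L, A, O, J, E, B]
Visit L → queue [A, O, J, E, B]
Visit A → queue [O, J, E, B]
Visit O → queue [J, E, B]
Visit J → queue [E, B]
Visit E → queue [B]
Visit B → queue []

C, P, N, K, F, H, G, I, D, M, L, A, O, J, E, B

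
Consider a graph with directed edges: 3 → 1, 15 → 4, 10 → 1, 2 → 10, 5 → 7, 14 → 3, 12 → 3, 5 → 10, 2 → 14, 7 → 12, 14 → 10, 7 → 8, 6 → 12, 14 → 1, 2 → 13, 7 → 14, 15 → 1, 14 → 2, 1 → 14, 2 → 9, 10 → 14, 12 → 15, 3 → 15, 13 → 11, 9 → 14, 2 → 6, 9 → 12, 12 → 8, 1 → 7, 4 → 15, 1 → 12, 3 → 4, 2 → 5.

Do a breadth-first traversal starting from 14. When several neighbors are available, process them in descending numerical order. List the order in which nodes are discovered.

14 → 10 → 3 → 2 → 1 → 15 → 4 → 13 → 9 → 6 → 5 → 12 → 7 → 11 → 8

Visit 14; enqueue 10, 3, 2, 1 → queue [10, 3, 2, 1]
Visit 10 → queue [3, 2, 1]
Visit 3; enqueue 15, 4 → queue [2, 1, 15, 4]
Visit 2; enqueue 13, 9, 6, 5 → queue [1, 15, 4, 13, 9, 6, 5]
Visit 1; enqueue 12, 7 → queue [15, 4, 13, 9, 6, 5, 12, 7]
Visit 15 → queue [4, 13, 9, 6, 5, 12, 7]
Visit 4 → queue [13, 9, 6, 5, 12, 7]
Visit 13; enqueue 11 → queue [9, 6, 5, 12, 7, 11]
Visit 9 → queue [6, 5, 12, 7, 11]
Visit 6 → queue [5, 12, 7, 11]
Visit 5 → queue [12, 7, 11]
Visit 12; enqueue 8 → queue [7, 11, 8]
Visit 7 → queue [11, 8]
Visit 11 → queue [8]
Visit 8 → queue []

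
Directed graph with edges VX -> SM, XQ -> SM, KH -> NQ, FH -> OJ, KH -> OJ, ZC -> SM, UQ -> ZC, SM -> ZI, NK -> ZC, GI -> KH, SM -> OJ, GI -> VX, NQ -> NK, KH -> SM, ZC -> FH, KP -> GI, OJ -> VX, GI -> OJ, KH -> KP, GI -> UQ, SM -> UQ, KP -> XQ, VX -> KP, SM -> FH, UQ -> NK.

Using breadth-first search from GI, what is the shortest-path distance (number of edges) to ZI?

Level 0: GI
Level 1: KH, OJ, UQ, VX
Level 2: KP, NK, NQ, SM, ZC
Level 3: FH, XQ, ZI
ZI first appears at level 3.

3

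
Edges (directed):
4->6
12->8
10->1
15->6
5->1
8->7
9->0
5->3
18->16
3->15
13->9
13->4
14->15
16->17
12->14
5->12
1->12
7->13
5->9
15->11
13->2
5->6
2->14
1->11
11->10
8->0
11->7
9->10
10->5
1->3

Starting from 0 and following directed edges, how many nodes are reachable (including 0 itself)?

1

BFS from 0 visits: 0
Reachable nodes: 1 of 19 total.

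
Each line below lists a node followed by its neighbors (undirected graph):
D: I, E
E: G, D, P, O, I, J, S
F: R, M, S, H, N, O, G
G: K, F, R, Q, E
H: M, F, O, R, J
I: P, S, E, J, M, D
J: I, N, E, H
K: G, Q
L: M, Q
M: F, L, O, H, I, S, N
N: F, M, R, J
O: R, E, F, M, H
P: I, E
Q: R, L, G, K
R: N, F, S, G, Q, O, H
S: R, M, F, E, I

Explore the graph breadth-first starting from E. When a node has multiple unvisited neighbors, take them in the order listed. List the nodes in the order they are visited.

E, G, D, P, O, I, J, S, K, F, R, Q, M, H, N, L

Visit E; enqueue G, D, P, O, I, J, S → queue [G, D, P, O, I, J, S]
Visit G; enqueue K, F, R, Q → queue [D, P, O, I, J, S, K, F, R, Q]
Visit D → queue [P, O, I, J, S, K, F, R, Q]
Visit P → queue [O, I, J, S, K, F, R, Q]
Visit O; enqueue M, H → queue [I, J, S, K, F, R, Q, M, H]
Visit I → queue [J, S, K, F, R, Q, M, H]
Visit J; enqueue N → queue [S, K, F, R, Q, M, H, N]
Visit S → queue [K, F, R, Q, M, H, N]
Visit K → queue [F, R, Q, M, H, N]
Visit F → queue [R, Q, M, H, N]
Visit R → queue [Q, M, H, N]
Visit Q; enqueue L → queue [M, H, N, L]
Visit M → queue [H, N, L]
Visit H → queue [N, L]
Visit N → queue [L]
Visit L → queue []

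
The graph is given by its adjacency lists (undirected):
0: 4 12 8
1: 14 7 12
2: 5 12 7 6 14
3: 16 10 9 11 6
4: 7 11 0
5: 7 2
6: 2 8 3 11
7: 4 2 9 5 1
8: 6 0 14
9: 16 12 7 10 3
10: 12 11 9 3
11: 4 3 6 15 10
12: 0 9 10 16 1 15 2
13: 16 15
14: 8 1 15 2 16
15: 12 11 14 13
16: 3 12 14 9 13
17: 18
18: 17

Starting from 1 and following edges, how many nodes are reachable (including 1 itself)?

BFS from 1 visits: 1, 7, 12, 14, 2, 4, 5, 9, 0, 10, 15, 16, 8, 6, 11, 3, 13
Reachable nodes: 17 of 19 total.

17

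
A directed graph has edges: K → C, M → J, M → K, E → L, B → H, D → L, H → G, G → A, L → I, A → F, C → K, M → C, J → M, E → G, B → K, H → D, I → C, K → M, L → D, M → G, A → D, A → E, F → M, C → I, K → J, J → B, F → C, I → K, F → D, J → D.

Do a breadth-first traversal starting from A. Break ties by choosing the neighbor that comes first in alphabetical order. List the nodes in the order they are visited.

A -> D -> E -> F -> L -> G -> C -> M -> I -> K -> J -> B -> H

Visit A; enqueue D, E, F → queue [D, E, F]
Visit D; enqueue L → queue [E, F, L]
Visit E; enqueue G → queue [F, L, G]
Visit F; enqueue C, M → queue [L, G, C, M]
Visit L; enqueue I → queue [G, C, M, I]
Visit G → queue [C, M, I]
Visit C; enqueue K → queue [M, I, K]
Visit M; enqueue J → queue [I, K, J]
Visit I → queue [K, J]
Visit K → queue [J]
Visit J; enqueue B → queue [B]
Visit B; enqueue H → queue [H]
Visit H → queue []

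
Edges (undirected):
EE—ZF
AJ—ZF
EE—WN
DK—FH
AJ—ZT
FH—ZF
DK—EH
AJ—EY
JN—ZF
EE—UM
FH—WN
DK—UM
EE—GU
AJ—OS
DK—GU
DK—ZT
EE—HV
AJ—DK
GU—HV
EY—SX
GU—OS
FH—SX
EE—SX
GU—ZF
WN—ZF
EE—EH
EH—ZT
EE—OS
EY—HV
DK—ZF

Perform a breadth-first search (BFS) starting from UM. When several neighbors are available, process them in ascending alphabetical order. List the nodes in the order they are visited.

Visit UM; enqueue DK, EE → queue [DK, EE]
Visit DK; enqueue AJ, EH, FH, GU, ZF, ZT → queue [EE, AJ, EH, FH, GU, ZF, ZT]
Visit EE; enqueue HV, OS, SX, WN → queue [AJ, EH, FH, GU, ZF, ZT, HV, OS, SX, WN]
Visit AJ; enqueue EY → queue [EH, FH, GU, ZF, ZT, HV, OS, SX, WN, EY]
Visit EH → queue [FH, GU, ZF, ZT, HV, OS, SX, WN, EY]
Visit FH → queue [GU, ZF, ZT, HV, OS, SX, WN, EY]
Visit GU → queue [ZF, ZT, HV, OS, SX, WN, EY]
Visit ZF; enqueue JN → queue [ZT, HV, OS, SX, WN, EY, JN]
Visit ZT → queue [HV, OS, SX, WN, EY, JN]
Visit HV → queue [OS, SX, WN, EY, JN]
Visit OS → queue [SX, WN, EY, JN]
Visit SX → queue [WN, EY, JN]
Visit WN → queue [EY, JN]
Visit EY → queue [JN]
Visit JN → queue []

UM DK EE AJ EH FH GU ZF ZT HV OS SX WN EY JN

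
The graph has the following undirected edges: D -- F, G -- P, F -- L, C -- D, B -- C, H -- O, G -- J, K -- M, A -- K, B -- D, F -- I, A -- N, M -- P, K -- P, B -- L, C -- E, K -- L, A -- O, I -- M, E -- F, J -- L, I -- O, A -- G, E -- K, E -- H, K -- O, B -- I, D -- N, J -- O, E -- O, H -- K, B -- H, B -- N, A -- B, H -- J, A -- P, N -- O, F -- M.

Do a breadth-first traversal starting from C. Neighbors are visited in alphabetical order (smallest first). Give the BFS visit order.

C → B → D → E → A → H → I → L → N → F → K → O → G → P → J → M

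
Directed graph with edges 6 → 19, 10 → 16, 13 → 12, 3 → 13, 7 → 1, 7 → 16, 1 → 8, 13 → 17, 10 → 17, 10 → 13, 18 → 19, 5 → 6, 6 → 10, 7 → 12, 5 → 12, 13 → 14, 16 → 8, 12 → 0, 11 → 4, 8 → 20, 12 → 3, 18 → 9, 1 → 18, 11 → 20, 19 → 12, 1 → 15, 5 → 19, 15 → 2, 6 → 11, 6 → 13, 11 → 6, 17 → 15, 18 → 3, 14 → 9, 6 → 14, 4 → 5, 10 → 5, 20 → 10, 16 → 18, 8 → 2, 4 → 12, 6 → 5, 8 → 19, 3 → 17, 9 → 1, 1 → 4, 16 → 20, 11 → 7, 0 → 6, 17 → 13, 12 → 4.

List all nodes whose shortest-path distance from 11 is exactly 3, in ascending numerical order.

0, 3, 8, 9, 15, 17, 18

Level 0: 11
Level 1: 4, 6, 7, 20
Level 2: 1, 5, 10, 12, 13, 14, 16, 19
Level 3: 0, 3, 8, 9, 15, 17, 18
Level 4: 2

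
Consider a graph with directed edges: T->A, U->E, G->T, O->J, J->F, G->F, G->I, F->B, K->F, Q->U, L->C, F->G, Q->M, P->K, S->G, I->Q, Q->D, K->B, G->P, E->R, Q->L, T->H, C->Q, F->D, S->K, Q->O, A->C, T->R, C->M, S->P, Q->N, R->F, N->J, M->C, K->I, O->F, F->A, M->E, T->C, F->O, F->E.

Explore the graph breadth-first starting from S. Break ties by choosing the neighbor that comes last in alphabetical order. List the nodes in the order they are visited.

S, P, K, G, I, F, B, T, Q, O, E, D, A, R, H, C, U, N, M, L, J

Visit S; enqueue P, K, G → queue [P, K, G]
Visit P → queue [K, G]
Visit K; enqueue I, F, B → queue [G, I, F, B]
Visit G; enqueue T → queue [I, F, B, T]
Visit I; enqueue Q → queue [F, B, T, Q]
Visit F; enqueue O, E, D, A → queue [B, T, Q, O, E, D, A]
Visit B → queue [T, Q, O, E, D, A]
Visit T; enqueue R, H, C → queue [Q, O, E, D, A, R, H, C]
Visit Q; enqueue U, N, M, L → queue [O, E, D, A, R, H, C, U, N, M, L]
Visit O; enqueue J → queue [E, D, A, R, H, C, U, N, M, L, J]
Visit E → queue [D, A, R, H, C, U, N, M, L, J]
Visit D → queue [A, R, H, C, U, N, M, L, J]
Visit A → queue [R, H, C, U, N, M, L, J]
Visit R → queue [H, C, U, N, M, L, J]
Visit H → queue [C, U, N, M, L, J]
Visit C → queue [U, N, M, L, J]
Visit U → queue [N, M, L, J]
Visit N → queue [M, L, J]
Visit M → queue [L, J]
Visit L → queue [J]
Visit J → queue []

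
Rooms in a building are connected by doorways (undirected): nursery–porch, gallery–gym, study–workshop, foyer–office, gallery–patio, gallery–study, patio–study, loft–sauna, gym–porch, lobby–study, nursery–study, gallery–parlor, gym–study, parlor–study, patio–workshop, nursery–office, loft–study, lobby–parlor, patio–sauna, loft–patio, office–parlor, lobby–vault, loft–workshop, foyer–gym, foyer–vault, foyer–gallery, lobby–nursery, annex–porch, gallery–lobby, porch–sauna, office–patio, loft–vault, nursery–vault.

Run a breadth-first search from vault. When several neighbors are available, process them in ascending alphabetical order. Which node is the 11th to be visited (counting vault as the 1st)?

patio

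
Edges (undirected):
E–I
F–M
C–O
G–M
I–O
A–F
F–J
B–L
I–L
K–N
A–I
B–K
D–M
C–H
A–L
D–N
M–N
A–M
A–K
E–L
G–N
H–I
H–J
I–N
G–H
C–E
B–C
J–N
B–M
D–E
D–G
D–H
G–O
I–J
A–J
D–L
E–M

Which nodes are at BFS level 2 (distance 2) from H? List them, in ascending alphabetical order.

A, B, E, F, L, M, N, O

Level 0: H
Level 1: C, D, G, I, J
Level 2: A, B, E, F, L, M, N, O
Level 3: K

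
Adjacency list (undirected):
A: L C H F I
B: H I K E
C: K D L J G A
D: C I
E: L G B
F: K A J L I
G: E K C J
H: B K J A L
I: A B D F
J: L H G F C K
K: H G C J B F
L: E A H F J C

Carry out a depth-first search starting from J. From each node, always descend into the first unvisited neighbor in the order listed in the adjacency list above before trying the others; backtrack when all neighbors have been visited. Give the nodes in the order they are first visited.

J → L → E → G → K → H → B → I → A → C → D → F

Visit J
J → L
L → E
E → G
G → K
K → H
H → B
B → I
I → A
A → C
C → D
A → F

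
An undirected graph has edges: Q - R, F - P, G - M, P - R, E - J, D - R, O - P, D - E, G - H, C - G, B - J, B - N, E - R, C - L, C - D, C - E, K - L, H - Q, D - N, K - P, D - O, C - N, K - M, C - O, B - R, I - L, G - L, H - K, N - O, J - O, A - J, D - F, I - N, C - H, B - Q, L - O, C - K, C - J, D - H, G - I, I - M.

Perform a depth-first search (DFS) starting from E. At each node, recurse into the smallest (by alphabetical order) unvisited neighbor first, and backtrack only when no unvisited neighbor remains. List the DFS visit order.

E → C → D → F → P → K → H → G → I → L → O → J → A → B → N → Q → R → M

Visit E
E → C
C → D
D → F
F → P
P → K
K → H
H → G
G → I
I → L
L → O
O → J
J → A
J → B
B → N
B → Q
Q → R
I → M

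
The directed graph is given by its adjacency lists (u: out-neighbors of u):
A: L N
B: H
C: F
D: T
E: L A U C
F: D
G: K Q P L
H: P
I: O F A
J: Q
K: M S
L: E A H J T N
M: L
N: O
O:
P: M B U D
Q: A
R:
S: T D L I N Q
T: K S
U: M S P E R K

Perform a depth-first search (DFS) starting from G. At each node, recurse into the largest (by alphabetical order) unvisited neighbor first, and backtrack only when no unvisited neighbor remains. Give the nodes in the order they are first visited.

Visit G
G → Q
Q → A
A → N
N → O
A → L
L → T
T → S
S → I
I → F
F → D
T → K
K → M
L → J
L → H
H → P
P → U
U → R
U → E
E → C
P → B

G, Q, A, N, O, L, T, S, I, F, D, K, M, J, H, P, U, R, E, C, B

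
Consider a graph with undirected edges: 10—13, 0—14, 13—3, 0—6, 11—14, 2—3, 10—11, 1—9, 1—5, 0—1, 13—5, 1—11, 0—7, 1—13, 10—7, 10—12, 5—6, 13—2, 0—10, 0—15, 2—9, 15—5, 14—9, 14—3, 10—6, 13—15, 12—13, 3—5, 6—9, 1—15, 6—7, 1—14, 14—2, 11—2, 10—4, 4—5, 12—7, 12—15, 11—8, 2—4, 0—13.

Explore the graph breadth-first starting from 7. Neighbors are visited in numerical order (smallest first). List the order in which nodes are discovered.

7 → 0 → 6 → 10 → 12 → 1 → 13 → 14 → 15 → 5 → 9 → 4 → 11 → 2 → 3 → 8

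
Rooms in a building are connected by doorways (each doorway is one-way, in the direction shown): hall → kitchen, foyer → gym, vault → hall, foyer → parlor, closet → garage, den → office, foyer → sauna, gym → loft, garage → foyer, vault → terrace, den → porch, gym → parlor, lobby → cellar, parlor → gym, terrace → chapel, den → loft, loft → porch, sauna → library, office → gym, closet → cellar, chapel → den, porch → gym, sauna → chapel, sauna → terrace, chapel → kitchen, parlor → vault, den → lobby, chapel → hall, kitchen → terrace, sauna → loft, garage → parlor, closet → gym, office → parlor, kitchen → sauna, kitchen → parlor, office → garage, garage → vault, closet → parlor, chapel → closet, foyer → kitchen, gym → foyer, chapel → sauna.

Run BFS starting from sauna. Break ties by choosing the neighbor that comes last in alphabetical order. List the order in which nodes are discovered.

sauna, terrace, loft, library, chapel, porch, kitchen, hall, den, closet, gym, parlor, office, lobby, garage, cellar, foyer, vault

Visit sauna; enqueue terrace, loft, library, chapel → queue [terrace, loft, library, chapel]
Visit terrace → queue [loft, library, chapel]
Visit loft; enqueue porch → queue [library, chapel, porch]
Visit library → queue [chapel, porch]
Visit chapel; enqueue kitchen, hall, den, closet → queue [porch, kitchen, hall, den, closet]
Visit porch; enqueue gym → queue [kitchen, hall, den, closet, gym]
Visit kitchen; enqueue parlor → queue [hall, den, closet, gym, parlor]
Visit hall → queue [den, closet, gym, parlor]
Visit den; enqueue office, lobby → queue [closet, gym, parlor, office, lobby]
Visit closet; enqueue garage, cellar → queue [gym, parlor, office, lobby, garage, cellar]
Visit gym; enqueue foyer → queue [parlor, office, lobby, garage, cellar, foyer]
Visit parlor; enqueue vault → queue [office, lobby, garage, cellar, foyer, vault]
Visit office → queue [lobby, garage, cellar, foyer, vault]
Visit lobby → queue [garage, cellar, foyer, vault]
Visit garage → queue [cellar, foyer, vault]
Visit cellar → queue [foyer, vault]
Visit foyer → queue [vault]
Visit vault → queue []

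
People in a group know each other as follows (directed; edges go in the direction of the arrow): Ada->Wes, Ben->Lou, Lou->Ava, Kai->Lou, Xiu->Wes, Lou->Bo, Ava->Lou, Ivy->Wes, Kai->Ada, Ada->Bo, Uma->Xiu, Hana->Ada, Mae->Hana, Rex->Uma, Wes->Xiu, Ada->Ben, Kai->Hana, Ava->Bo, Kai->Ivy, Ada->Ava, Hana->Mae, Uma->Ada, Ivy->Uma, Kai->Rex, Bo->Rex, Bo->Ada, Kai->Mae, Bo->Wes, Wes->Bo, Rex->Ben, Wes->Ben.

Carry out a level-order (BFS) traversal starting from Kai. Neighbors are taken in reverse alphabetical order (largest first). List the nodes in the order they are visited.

Kai, Rex, Mae, Lou, Ivy, Hana, Ada, Uma, Ben, Bo, Ava, Wes, Xiu

Visit Kai; enqueue Rex, Mae, Lou, Ivy, Hana, Ada → queue [Rex, Mae, Lou, Ivy, Hana, Ada]
Visit Rex; enqueue Uma, Ben → queue [Mae, Lou, Ivy, Hana, Ada, Uma, Ben]
Visit Mae → queue [Lou, Ivy, Hana, Ada, Uma, Ben]
Visit Lou; enqueue Bo, Ava → queue [Ivy, Hana, Ada, Uma, Ben, Bo, Ava]
Visit Ivy; enqueue Wes → queue [Hana, Ada, Uma, Ben, Bo, Ava, Wes]
Visit Hana → queue [Ada, Uma, Ben, Bo, Ava, Wes]
Visit Ada → queue [Uma, Ben, Bo, Ava, Wes]
Visit Uma; enqueue Xiu → queue [Ben, Bo, Ava, Wes, Xiu]
Visit Ben → queue [Bo, Ava, Wes, Xiu]
Visit Bo → queue [Ava, Wes, Xiu]
Visit Ava → queue [Wes, Xiu]
Visit Wes → queue [Xiu]
Visit Xiu → queue []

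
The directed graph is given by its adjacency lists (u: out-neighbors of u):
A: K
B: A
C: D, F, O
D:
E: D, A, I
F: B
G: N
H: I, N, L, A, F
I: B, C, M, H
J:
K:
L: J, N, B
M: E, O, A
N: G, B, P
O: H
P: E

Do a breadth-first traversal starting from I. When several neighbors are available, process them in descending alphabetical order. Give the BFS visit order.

Visit I; enqueue M, H, C, B → queue [M, H, C, B]
Visit M; enqueue O, E, A → queue [H, C, B, O, E, A]
Visit H; enqueue N, L, F → queue [C, B, O, E, A, N, L, F]
Visit C; enqueue D → queue [B, O, E, A, N, L, F, D]
Visit B → queue [O, E, A, N, L, F, D]
Visit O → queue [E, A, N, L, F, D]
Visit E → queue [A, N, L, F, D]
Visit A; enqueue K → queue [N, L, F, D, K]
Visit N; enqueue P, G → queue [L, F, D, K, P, G]
Visit L; enqueue J → queue [F, D, K, P, G, J]
Visit F → queue [D, K, P, G, J]
Visit D → queue [K, P, G, J]
Visit K → queue [P, G, J]
Visit P → queue [G, J]
Visit G → queue [J]
Visit J → queue []

I, M, H, C, B, O, E, A, N, L, F, D, K, P, G, J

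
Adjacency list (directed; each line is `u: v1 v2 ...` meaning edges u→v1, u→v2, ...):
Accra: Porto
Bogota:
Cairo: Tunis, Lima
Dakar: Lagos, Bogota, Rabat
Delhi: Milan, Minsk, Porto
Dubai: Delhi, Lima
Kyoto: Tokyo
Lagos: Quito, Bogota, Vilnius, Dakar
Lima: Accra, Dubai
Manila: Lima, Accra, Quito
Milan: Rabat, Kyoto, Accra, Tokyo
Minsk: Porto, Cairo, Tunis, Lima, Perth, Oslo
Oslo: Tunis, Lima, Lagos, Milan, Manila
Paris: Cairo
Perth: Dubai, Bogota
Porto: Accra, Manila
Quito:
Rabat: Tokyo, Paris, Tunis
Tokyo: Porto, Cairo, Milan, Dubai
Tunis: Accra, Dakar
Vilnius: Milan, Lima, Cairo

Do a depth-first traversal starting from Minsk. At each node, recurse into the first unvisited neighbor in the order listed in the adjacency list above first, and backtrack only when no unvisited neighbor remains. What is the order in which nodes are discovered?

Visit Minsk
Minsk → Porto
Porto → Accra
Porto → Manila
Manila → Lima
Lima → Dubai
Dubai → Delhi
Delhi → Milan
Milan → Rabat
Rabat → Tokyo
Tokyo → Cairo
Cairo → Tunis
Tunis → Dakar
Dakar → Lagos
Lagos → Quito
Lagos → Bogota
Lagos → Vilnius
Rabat → Paris
Milan → Kyoto
Minsk → Perth
Minsk → Oslo

Minsk, Porto, Accra, Manila, Lima, Dubai, Delhi, Milan, Rabat, Tokyo, Cairo, Tunis, Dakar, Lagos, Quito, Bogota, Vilnius, Paris, Kyoto, Perth, Oslo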